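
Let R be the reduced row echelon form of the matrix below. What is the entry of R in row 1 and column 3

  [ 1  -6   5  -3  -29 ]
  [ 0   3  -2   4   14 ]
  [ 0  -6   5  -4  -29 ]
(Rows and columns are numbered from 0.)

4

R2 := 1/3·R2
  [ 1  -6     5   -3   -29 ]
  [ 0   1  -2/3  4/3  14/3 ]
  [ 0  -6     5   -4   -29 ]
R3 := R3 + 6·R2
  [ 1  -6     5   -3   -29 ]
  [ 0   1  -2/3  4/3  14/3 ]
  [ 0   0     1    4    -1 ]
R2 := R2 + 2/3·R3
  [ 1  -6  5  -3  -29 ]
  [ 0   1  0   4    4 ]
  [ 0   0  1   4   -1 ]
R1 := R1 − 5·R3
  [ 1  -6  0  -23  -24 ]
  [ 0   1  0    4    4 ]
  [ 0   0  1    4   -1 ]
R1 := R1 + 6·R2
  [ 1  0  0  1   0 ]
  [ 0  1  0  4   4 ]
  [ 0  0  1  4  -1 ]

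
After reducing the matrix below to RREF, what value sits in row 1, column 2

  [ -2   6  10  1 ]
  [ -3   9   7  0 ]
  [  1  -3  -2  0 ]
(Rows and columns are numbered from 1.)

Multiply R1 by -1/2.
  [  1  -3  -5  -1/2 ]
  [ -3   9   7     0 ]
  [  1  -3  -2     0 ]
Add 3 times R1 to R2.
  [ 1  -3  -5  -1/2 ]
  [ 0   0  -8  -3/2 ]
  [ 1  -3  -2     0 ]
Subtract R1 from R3.
  [ 1  -3  -5  -1/2 ]
  [ 0   0  -8  -3/2 ]
  [ 0   0   3   1/2 ]
Multiply R2 by -1/8.
  [ 1  -3  -5  -1/2 ]
  [ 0   0   1  3/16 ]
  [ 0   0   3   1/2 ]
Subtract 3 times R2 from R3.
  [ 1  -3  -5   -1/2 ]
  [ 0   0   1   3/16 ]
  [ 0   0   0  -1/16 ]
Multiply R3 by -16.
  [ 1  -3  -5  -1/2 ]
  [ 0   0   1  3/16 ]
  [ 0   0   0     1 ]
Subtract 3/16 times R3 from R2.
  [ 1  -3  -5  -1/2 ]
  [ 0   0   1     0 ]
  [ 0   0   0     1 ]
Add 1/2 times R3 to R1.
  [ 1  -3  -5  0 ]
  [ 0   0   1  0 ]
  [ 0   0   0  1 ]
Add 5 times R2 to R1.
  [ 1  -3  0  0 ]
  [ 0   0  1  0 ]
  [ 0   0  0  1 ]

-3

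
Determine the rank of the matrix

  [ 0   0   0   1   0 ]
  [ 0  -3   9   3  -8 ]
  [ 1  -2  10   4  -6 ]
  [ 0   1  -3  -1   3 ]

rank = 4

R1 <=> R3
R2 := -1/3·R2
R4 := R4 − R2
R4 := 3·R4
R2 := R2 − 8/3·R4
R1 := R1 + 6·R4
R2 := R2 + R3
R1 := R1 − 4·R3
R1 := R1 + 2·R2
The reduced form has 4 nonzero rows.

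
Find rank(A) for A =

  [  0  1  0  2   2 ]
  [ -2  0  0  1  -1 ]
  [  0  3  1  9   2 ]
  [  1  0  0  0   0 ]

rank = 4

r1 <-> r2
  [ -2  0  0  1  -1 ]
  [  0  1  0  2   2 ]
  [  0  3  1  9   2 ]
  [  1  0  0  0   0 ]
r1 ← -1/2·r1
  [ 1  0  0  -1/2  1/2 ]
  [ 0  1  0     2    2 ]
  [ 0  3  1     9    2 ]
  [ 1  0  0     0    0 ]
r4 ← r4 − r1
  [ 1  0  0  -1/2   1/2 ]
  [ 0  1  0     2     2 ]
  [ 0  3  1     9     2 ]
  [ 0  0  0   1/2  -1/2 ]
r3 ← r3 − 3·r2
  [ 1  0  0  -1/2   1/2 ]
  [ 0  1  0     2     2 ]
  [ 0  0  1     3    -4 ]
  [ 0  0  0   1/2  -1/2 ]
r4 ← 2·r4
  [ 1  0  0  -1/2  1/2 ]
  [ 0  1  0     2    2 ]
  [ 0  0  1     3   -4 ]
  [ 0  0  0     1   -1 ]
r3 ← r3 − 3·r4
  [ 1  0  0  -1/2  1/2 ]
  [ 0  1  0     2    2 ]
  [ 0  0  1     0   -1 ]
  [ 0  0  0     1   -1 ]
r2 ← r2 − 2·r4
  [ 1  0  0  -1/2  1/2 ]
  [ 0  1  0     0    4 ]
  [ 0  0  1     0   -1 ]
  [ 0  0  0     1   -1 ]
r1 ← r1 + 1/2·r4
  [ 1  0  0  0   0 ]
  [ 0  1  0  0   4 ]
  [ 0  0  1  0  -1 ]
  [ 0  0  0  1  -1 ]
The reduced form has 4 nonzero rows.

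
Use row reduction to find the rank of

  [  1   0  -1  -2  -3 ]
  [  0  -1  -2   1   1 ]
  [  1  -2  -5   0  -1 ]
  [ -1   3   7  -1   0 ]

rank = 2

Subtract R1 from R3.
Add R1 to R4.
Multiply R2 by -1.
Add 2 times R2 to R3.
Subtract 3 times R2 from R4.
The reduced form has 2 nonzero rows.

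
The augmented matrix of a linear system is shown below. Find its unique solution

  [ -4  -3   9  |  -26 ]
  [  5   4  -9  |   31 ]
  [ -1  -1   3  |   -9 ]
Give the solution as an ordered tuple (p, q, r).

(-1, 6, -4/3)

r1 -> -1/4·r1
  [  1  3/4  -9/4  |  13/2 ]
  [  5    4    -9  |    31 ]
  [ -1   -1     3  |    -9 ]
r2 -> r2 − 5·r1
  [  1  3/4  -9/4  |  13/2 ]
  [  0  1/4   9/4  |  -3/2 ]
  [ -1   -1     3  |    -9 ]
r3 -> r3 + r1
  [ 1   3/4  -9/4  |  13/2 ]
  [ 0   1/4   9/4  |  -3/2 ]
  [ 0  -1/4   3/4  |  -5/2 ]
r2 -> 4·r2
  [ 1   3/4  -9/4  |  13/2 ]
  [ 0     1     9  |    -6 ]
  [ 0  -1/4   3/4  |  -5/2 ]
r3 -> r3 + 1/4·r2
  [ 1  3/4  -9/4  |  13/2 ]
  [ 0    1     9  |    -6 ]
  [ 0    0     3  |    -4 ]
r3 -> 1/3·r3
  [ 1  3/4  -9/4  |  13/2 ]
  [ 0    1     9  |    -6 ]
  [ 0    0     1  |  -4/3 ]
r2 -> r2 − 9·r3
  [ 1  3/4  -9/4  |  13/2 ]
  [ 0    1     0  |     6 ]
  [ 0    0     1  |  -4/3 ]
r1 -> r1 + 9/4·r3
  [ 1  3/4  0  |   7/2 ]
  [ 0    1  0  |     6 ]
  [ 0    0  1  |  -4/3 ]
r1 -> r1 − 3/4·r2
  [ 1  0  0  |    -1 ]
  [ 0  1  0  |     6 ]
  [ 0  0  1  |  -4/3 ]
Reading off the last column: p = -1, q = 6, r = -4/3.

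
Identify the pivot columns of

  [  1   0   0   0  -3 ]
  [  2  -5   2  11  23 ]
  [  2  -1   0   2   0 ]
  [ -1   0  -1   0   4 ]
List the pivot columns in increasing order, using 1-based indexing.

1, 2, 3, 4

R2 → R2 − 2·R1
  [  1   0   0   0  -3 ]
  [  0  -5   2  11  29 ]
  [  2  -1   0   2   0 ]
  [ -1   0  -1   0   4 ]
R3 → R3 − 2·R1
  [  1   0   0   0  -3 ]
  [  0  -5   2  11  29 ]
  [  0  -1   0   2   6 ]
  [ -1   0  -1   0   4 ]
R4 → R4 + R1
  [ 1   0   0   0  -3 ]
  [ 0  -5   2  11  29 ]
  [ 0  -1   0   2   6 ]
  [ 0   0  -1   0   1 ]
R2 → -1/5·R2
  [ 1   0     0      0     -3 ]
  [ 0   1  -2/5  -11/5  -29/5 ]
  [ 0  -1     0      2      6 ]
  [ 0   0    -1      0      1 ]
R3 → R3 + R2
  [ 1  0     0      0     -3 ]
  [ 0  1  -2/5  -11/5  -29/5 ]
  [ 0  0  -2/5   -1/5    1/5 ]
  [ 0  0    -1      0      1 ]
R3 → -5/2·R3
  [ 1  0     0      0     -3 ]
  [ 0  1  -2/5  -11/5  -29/5 ]
  [ 0  0     1    1/2   -1/2 ]
  [ 0  0    -1      0      1 ]
R4 → R4 + R3
  [ 1  0     0      0     -3 ]
  [ 0  1  -2/5  -11/5  -29/5 ]
  [ 0  0     1    1/2   -1/2 ]
  [ 0  0     0    1/2    1/2 ]
R4 → 2·R4
  [ 1  0     0      0     -3 ]
  [ 0  1  -2/5  -11/5  -29/5 ]
  [ 0  0     1    1/2   -1/2 ]
  [ 0  0     0      1      1 ]
R3 → R3 − 1/2·R4
  [ 1  0     0      0     -3 ]
  [ 0  1  -2/5  -11/5  -29/5 ]
  [ 0  0     1      0     -1 ]
  [ 0  0     0      1      1 ]
R2 → R2 + 11/5·R4
  [ 1  0     0  0     -3 ]
  [ 0  1  -2/5  0  -18/5 ]
  [ 0  0     1  0     -1 ]
  [ 0  0     0  1      1 ]
R2 → R2 + 2/5·R3
  [ 1  0  0  0  -3 ]
  [ 0  1  0  0  -4 ]
  [ 0  0  1  0  -1 ]
  [ 0  0  0  1   1 ]
Pivot columns are the columns containing a leading 1.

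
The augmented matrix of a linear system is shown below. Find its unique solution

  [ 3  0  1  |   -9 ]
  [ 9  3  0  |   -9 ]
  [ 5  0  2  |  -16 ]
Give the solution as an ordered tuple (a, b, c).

R1 ← 1/3·R1
  [ 1  0  1/3  |   -3 ]
  [ 9  3    0  |   -9 ]
  [ 5  0    2  |  -16 ]
R2 ← R2 − 9·R1
  [ 1  0  1/3  |   -3 ]
  [ 0  3   -3  |   18 ]
  [ 5  0    2  |  -16 ]
R3 ← R3 − 5·R1
  [ 1  0  1/3  |  -3 ]
  [ 0  3   -3  |  18 ]
  [ 0  0  1/3  |  -1 ]
R2 ← 1/3·R2
  [ 1  0  1/3  |  -3 ]
  [ 0  1   -1  |   6 ]
  [ 0  0  1/3  |  -1 ]
R3 ← 3·R3
  [ 1  0  1/3  |  -3 ]
  [ 0  1   -1  |   6 ]
  [ 0  0    1  |  -3 ]
R2 ← R2 + R3
  [ 1  0  1/3  |  -3 ]
  [ 0  1    0  |   3 ]
  [ 0  0    1  |  -3 ]
R1 ← R1 − 1/3·R3
  [ 1  0  0  |  -2 ]
  [ 0  1  0  |   3 ]
  [ 0  0  1  |  -3 ]
Reading off the last column: a = -2, b = 3, c = -3.

(-2, 3, -3)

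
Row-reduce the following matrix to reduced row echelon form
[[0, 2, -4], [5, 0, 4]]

[[1, 0, 4/5], [0, 1, -2]]

R1 <-> R2
  [ 5  0   4 ]
  [ 0  2  -4 ]
R1 ← 1/5·R1
  [ 1  0  4/5 ]
  [ 0  2   -4 ]
R2 ← 1/2·R2
  [ 1  0  4/5 ]
  [ 0  1   -2 ]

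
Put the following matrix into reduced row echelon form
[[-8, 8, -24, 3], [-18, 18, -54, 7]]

[[1, -1, 3, 0], [0, 0, 0, 1]]

R1 ← -1/8·R1
  [   1  -1    3  -3/8 ]
  [ -18  18  -54     7 ]
R2 ← R2 + 18·R1
  [ 1  -1  3  -3/8 ]
  [ 0   0  0   1/4 ]
R2 ← 4·R2
  [ 1  -1  3  -3/8 ]
  [ 0   0  0     1 ]
R1 ← R1 + 3/8·R2
  [ 1  -1  3  0 ]
  [ 0   0  0  1 ]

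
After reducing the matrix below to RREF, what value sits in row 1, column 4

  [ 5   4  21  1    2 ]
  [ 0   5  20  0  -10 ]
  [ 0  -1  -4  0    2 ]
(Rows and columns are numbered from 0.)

-2

R1 -> 1/5·R1
  [ 1  4/5  21/5  1/5  2/5 ]
  [ 0    5    20    0  -10 ]
  [ 0   -1    -4    0    2 ]
R2 -> 1/5·R2
  [ 1  4/5  21/5  1/5  2/5 ]
  [ 0    1     4    0   -2 ]
  [ 0   -1    -4    0    2 ]
R3 -> R3 + R2
  [ 1  4/5  21/5  1/5  2/5 ]
  [ 0    1     4    0   -2 ]
  [ 0    0     0    0    0 ]
R1 -> R1 − 4/5·R2
  [ 1  0  1  1/5   2 ]
  [ 0  1  4    0  -2 ]
  [ 0  0  0    0   0 ]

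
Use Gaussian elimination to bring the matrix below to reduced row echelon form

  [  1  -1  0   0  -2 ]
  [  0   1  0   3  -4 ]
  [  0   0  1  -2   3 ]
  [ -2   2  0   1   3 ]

R4 := R4 + 2·R1
  [ 1  -1  0   0  -2 ]
  [ 0   1  0   3  -4 ]
  [ 0   0  1  -2   3 ]
  [ 0   0  0   1  -1 ]
R3 := R3 + 2·R4
  [ 1  -1  0  0  -2 ]
  [ 0   1  0  3  -4 ]
  [ 0   0  1  0   1 ]
  [ 0   0  0  1  -1 ]
R2 := R2 − 3·R4
  [ 1  -1  0  0  -2 ]
  [ 0   1  0  0  -1 ]
  [ 0   0  1  0   1 ]
  [ 0   0  0  1  -1 ]
R1 := R1 + R2
  [ 1  0  0  0  -3 ]
  [ 0  1  0  0  -1 ]
  [ 0  0  1  0   1 ]
  [ 0  0  0  1  -1 ]

[[1, 0, 0, 0, -3], [0, 1, 0, 0, -1], [0, 0, 1, 0, 1], [0, 0, 0, 1, -1]]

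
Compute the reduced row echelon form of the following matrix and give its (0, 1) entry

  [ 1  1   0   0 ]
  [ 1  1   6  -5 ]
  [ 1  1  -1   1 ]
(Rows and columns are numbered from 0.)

R2 := R2 − R1
  [ 1  1   0   0 ]
  [ 0  0   6  -5 ]
  [ 1  1  -1   1 ]
R3 := R3 − R1
  [ 1  1   0   0 ]
  [ 0  0   6  -5 ]
  [ 0  0  -1   1 ]
R2 := 1/6·R2
  [ 1  1   0     0 ]
  [ 0  0   1  -5/6 ]
  [ 0  0  -1     1 ]
R3 := R3 + R2
  [ 1  1  0     0 ]
  [ 0  0  1  -5/6 ]
  [ 0  0  0   1/6 ]
R3 := 6·R3
  [ 1  1  0     0 ]
  [ 0  0  1  -5/6 ]
  [ 0  0  0     1 ]
R2 := R2 + 5/6·R3
  [ 1  1  0  0 ]
  [ 0  0  1  0 ]
  [ 0  0  0  1 ]

1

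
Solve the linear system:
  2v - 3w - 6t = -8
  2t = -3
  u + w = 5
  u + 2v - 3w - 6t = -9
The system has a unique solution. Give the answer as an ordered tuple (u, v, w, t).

(-1, 1/2, 6, -3/2)

Form the augmented matrix and row-reduce:
  [ 0  2  -3  -6  |  -8 ]
  [ 0  0   0   2  |  -3 ]
  [ 1  0   1   0  |   5 ]
  [ 1  2  -3  -6  |  -9 ]
ρ1 <-> ρ3
  [ 1  0   1   0  |   5 ]
  [ 0  0   0   2  |  -3 ]
  [ 0  2  -3  -6  |  -8 ]
  [ 1  2  -3  -6  |  -9 ]
ρ4 -> ρ4 − ρ1
  [ 1  0   1   0  |    5 ]
  [ 0  0   0   2  |   -3 ]
  [ 0  2  -3  -6  |   -8 ]
  [ 0  2  -4  -6  |  -14 ]
ρ2 <-> ρ3
  [ 1  0   1   0  |    5 ]
  [ 0  2  -3  -6  |   -8 ]
  [ 0  0   0   2  |   -3 ]
  [ 0  2  -4  -6  |  -14 ]
ρ2 -> 1/2·ρ2
  [ 1  0     1   0  |    5 ]
  [ 0  1  -3/2  -3  |   -4 ]
  [ 0  0     0   2  |   -3 ]
  [ 0  2    -4  -6  |  -14 ]
ρ4 -> ρ4 − 2·ρ2
  [ 1  0     1   0  |   5 ]
  [ 0  1  -3/2  -3  |  -4 ]
  [ 0  0     0   2  |  -3 ]
  [ 0  0    -1   0  |  -6 ]
ρ3 <-> ρ4
  [ 1  0     1   0  |   5 ]
  [ 0  1  -3/2  -3  |  -4 ]
  [ 0  0    -1   0  |  -6 ]
  [ 0  0     0   2  |  -3 ]
ρ3 -> -1·ρ3
  [ 1  0     1   0  |   5 ]
  [ 0  1  -3/2  -3  |  -4 ]
  [ 0  0     1   0  |   6 ]
  [ 0  0     0   2  |  -3 ]
ρ4 -> 1/2·ρ4
  [ 1  0     1   0  |     5 ]
  [ 0  1  -3/2  -3  |    -4 ]
  [ 0  0     1   0  |     6 ]
  [ 0  0     0   1  |  -3/2 ]
ρ2 -> ρ2 + 3·ρ4
  [ 1  0     1  0  |      5 ]
  [ 0  1  -3/2  0  |  -17/2 ]
  [ 0  0     1  0  |      6 ]
  [ 0  0     0  1  |   -3/2 ]
ρ2 -> ρ2 + 3/2·ρ3
  [ 1  0  1  0  |     5 ]
  [ 0  1  0  0  |   1/2 ]
  [ 0  0  1  0  |     6 ]
  [ 0  0  0  1  |  -3/2 ]
ρ1 -> ρ1 − ρ3
  [ 1  0  0  0  |    -1 ]
  [ 0  1  0  0  |   1/2 ]
  [ 0  0  1  0  |     6 ]
  [ 0  0  0  1  |  -3/2 ]
Reading off the last column: u = -1, v = 1/2, w = 6, t = -3/2.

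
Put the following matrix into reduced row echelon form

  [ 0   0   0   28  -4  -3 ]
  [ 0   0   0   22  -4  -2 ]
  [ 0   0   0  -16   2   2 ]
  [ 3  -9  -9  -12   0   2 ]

[[1, -3, -3, 0, 0, 0], [0, 0, 0, 1, 0, 0], [0, 0, 0, 0, 1, 0], [0, 0, 0, 0, 0, 1]]

Swap r1 and r4.
Multiply r1 by 1/3.
Multiply r2 by 1/22.
Add 16 times r2 to r3.
Subtract 28 times r2 from r4.
Multiply r3 by -11/10.
Subtract 12/11 times r3 from r4.
Multiply r4 by 5.
Add 3/5 times r4 to r3.
Add 1/11 times r4 to r2.
Subtract 2/3 times r4 from r1.
Add 2/11 times r3 to r2.
Add 4 times r2 to r1.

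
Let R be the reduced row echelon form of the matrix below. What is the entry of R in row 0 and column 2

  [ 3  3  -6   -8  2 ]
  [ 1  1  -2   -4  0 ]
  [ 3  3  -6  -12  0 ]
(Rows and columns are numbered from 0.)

-2

Multiply ρ1 by 1/3.
  [ 1  1  -2  -8/3  2/3 ]
  [ 1  1  -2    -4    0 ]
  [ 3  3  -6   -12    0 ]
Subtract ρ1 from ρ2.
  [ 1  1  -2  -8/3   2/3 ]
  [ 0  0   0  -4/3  -2/3 ]
  [ 3  3  -6   -12     0 ]
Subtract 3 times ρ1 from ρ3.
  [ 1  1  -2  -8/3   2/3 ]
  [ 0  0   0  -4/3  -2/3 ]
  [ 0  0   0    -4    -2 ]
Multiply ρ2 by -3/4.
  [ 1  1  -2  -8/3  2/3 ]
  [ 0  0   0     1  1/2 ]
  [ 0  0   0    -4   -2 ]
Add 4 times ρ2 to ρ3.
  [ 1  1  -2  -8/3  2/3 ]
  [ 0  0   0     1  1/2 ]
  [ 0  0   0     0    0 ]
Add 8/3 times ρ2 to ρ1.
  [ 1  1  -2  0    2 ]
  [ 0  0   0  1  1/2 ]
  [ 0  0   0  0    0 ]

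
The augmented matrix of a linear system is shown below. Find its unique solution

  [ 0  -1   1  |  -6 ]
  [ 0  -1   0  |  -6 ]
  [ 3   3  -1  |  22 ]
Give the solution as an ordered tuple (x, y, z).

R1 <-> R3
  [ 3   3  -1  |  22 ]
  [ 0  -1   0  |  -6 ]
  [ 0  -1   1  |  -6 ]
R1 → 1/3·R1
  [ 1   1  -1/3  |  22/3 ]
  [ 0  -1     0  |    -6 ]
  [ 0  -1     1  |    -6 ]
R2 → -1·R2
  [ 1   1  -1/3  |  22/3 ]
  [ 0   1     0  |     6 ]
  [ 0  -1     1  |    -6 ]
R3 → R3 + R2
  [ 1  1  -1/3  |  22/3 ]
  [ 0  1     0  |     6 ]
  [ 0  0     1  |     0 ]
R1 → R1 + 1/3·R3
  [ 1  1  0  |  22/3 ]
  [ 0  1  0  |     6 ]
  [ 0  0  1  |     0 ]
R1 → R1 − R2
  [ 1  0  0  |  4/3 ]
  [ 0  1  0  |    6 ]
  [ 0  0  1  |    0 ]
Reading off the last column: x = 4/3, y = 6, z = 0.

(4/3, 6, 0)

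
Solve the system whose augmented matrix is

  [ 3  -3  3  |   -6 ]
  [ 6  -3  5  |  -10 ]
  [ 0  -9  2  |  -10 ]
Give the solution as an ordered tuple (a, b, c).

Multiply R1 by 1/3.
  [ 1  -1  1  |   -2 ]
  [ 6  -3  5  |  -10 ]
  [ 0  -9  2  |  -10 ]
Subtract 6 times R1 from R2.
  [ 1  -1   1  |   -2 ]
  [ 0   3  -1  |    2 ]
  [ 0  -9   2  |  -10 ]
Multiply R2 by 1/3.
  [ 1  -1     1  |   -2 ]
  [ 0   1  -1/3  |  2/3 ]
  [ 0  -9     2  |  -10 ]
Add 9 times R2 to R3.
  [ 1  -1     1  |   -2 ]
  [ 0   1  -1/3  |  2/3 ]
  [ 0   0    -1  |   -4 ]
Multiply R3 by -1.
  [ 1  -1     1  |   -2 ]
  [ 0   1  -1/3  |  2/3 ]
  [ 0   0     1  |    4 ]
Add 1/3 times R3 to R2.
  [ 1  -1  1  |  -2 ]
  [ 0   1  0  |   2 ]
  [ 0   0  1  |   4 ]
Subtract R3 from R1.
  [ 1  -1  0  |  -6 ]
  [ 0   1  0  |   2 ]
  [ 0   0  1  |   4 ]
Add R2 to R1.
  [ 1  0  0  |  -4 ]
  [ 0  1  0  |   2 ]
  [ 0  0  1  |   4 ]
Reading off the last column: a = -4, b = 2, c = 4.

(-4, 2, 4)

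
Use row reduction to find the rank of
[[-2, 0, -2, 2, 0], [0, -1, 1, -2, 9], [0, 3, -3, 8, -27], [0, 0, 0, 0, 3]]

R1 → -1/2·R1
R2 → -1·R2
R3 → R3 − 3·R2
R3 → 1/2·R3
R4 → 1/3·R4
R2 → R2 + 9·R4
R2 → R2 − 2·R3
R1 → R1 + R3
The reduced form has 4 nonzero rows.

rank = 4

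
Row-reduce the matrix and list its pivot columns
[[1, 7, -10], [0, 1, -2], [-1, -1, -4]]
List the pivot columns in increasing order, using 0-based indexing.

0, 1, 2

ρ3 ← ρ3 + ρ1
  [ 1  7  -10 ]
  [ 0  1   -2 ]
  [ 0  6  -14 ]
ρ3 ← ρ3 − 6·ρ2
  [ 1  7  -10 ]
  [ 0  1   -2 ]
  [ 0  0   -2 ]
ρ3 ← -1/2·ρ3
  [ 1  7  -10 ]
  [ 0  1   -2 ]
  [ 0  0    1 ]
ρ2 ← ρ2 + 2·ρ3
  [ 1  7  -10 ]
  [ 0  1    0 ]
  [ 0  0    1 ]
ρ1 ← ρ1 + 10·ρ3
  [ 1  7  0 ]
  [ 0  1  0 ]
  [ 0  0  1 ]
ρ1 ← ρ1 − 7·ρ2
  [ 1  0  0 ]
  [ 0  1  0 ]
  [ 0  0  1 ]
Pivot columns are the columns containing a leading 1.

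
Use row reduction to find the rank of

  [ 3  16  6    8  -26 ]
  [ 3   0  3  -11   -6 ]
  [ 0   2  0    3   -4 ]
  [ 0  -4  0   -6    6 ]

r1 := 1/3·r1
  [ 1  16/3  2  8/3  -26/3 ]
  [ 3     0  3  -11     -6 ]
  [ 0     2  0    3     -4 ]
  [ 0    -4  0   -6      6 ]
r2 := r2 − 3·r1
  [ 1  16/3   2  8/3  -26/3 ]
  [ 0   -16  -3  -19     20 ]
  [ 0     2   0    3     -4 ]
  [ 0    -4   0   -6      6 ]
r2 := -1/16·r2
  [ 1  16/3     2    8/3  -26/3 ]
  [ 0     1  3/16  19/16   -5/4 ]
  [ 0     2     0      3     -4 ]
  [ 0    -4     0     -6      6 ]
r3 := r3 − 2·r2
  [ 1  16/3     2    8/3  -26/3 ]
  [ 0     1  3/16  19/16   -5/4 ]
  [ 0     0  -3/8    5/8   -3/2 ]
  [ 0    -4     0     -6      6 ]
r4 := r4 + 4·r2
  [ 1  16/3     2    8/3  -26/3 ]
  [ 0     1  3/16  19/16   -5/4 ]
  [ 0     0  -3/8    5/8   -3/2 ]
  [ 0     0   3/4   -5/4      1 ]
r3 := -8/3·r3
  [ 1  16/3     2    8/3  -26/3 ]
  [ 0     1  3/16  19/16   -5/4 ]
  [ 0     0     1   -5/3      4 ]
  [ 0     0   3/4   -5/4      1 ]
r4 := r4 − 3/4·r3
  [ 1  16/3     2    8/3  -26/3 ]
  [ 0     1  3/16  19/16   -5/4 ]
  [ 0     0     1   -5/3      4 ]
  [ 0     0     0      0     -2 ]
r4 := -1/2·r4
  [ 1  16/3     2    8/3  -26/3 ]
  [ 0     1  3/16  19/16   -5/4 ]
  [ 0     0     1   -5/3      4 ]
  [ 0     0     0      0      1 ]
r3 := r3 − 4·r4
  [ 1  16/3     2    8/3  -26/3 ]
  [ 0     1  3/16  19/16   -5/4 ]
  [ 0     0     1   -5/3      0 ]
  [ 0     0     0      0      1 ]
r2 := r2 + 5/4·r4
  [ 1  16/3     2    8/3  -26/3 ]
  [ 0     1  3/16  19/16      0 ]
  [ 0     0     1   -5/3      0 ]
  [ 0     0     0      0      1 ]
r1 := r1 + 26/3·r4
  [ 1  16/3     2    8/3  0 ]
  [ 0     1  3/16  19/16  0 ]
  [ 0     0     1   -5/3  0 ]
  [ 0     0     0      0  1 ]
r2 := r2 − 3/16·r3
  [ 1  16/3  2   8/3  0 ]
  [ 0     1  0   3/2  0 ]
  [ 0     0  1  -5/3  0 ]
  [ 0     0  0     0  1 ]
r1 := r1 − 2·r3
  [ 1  16/3  0     6  0 ]
  [ 0     1  0   3/2  0 ]
  [ 0     0  1  -5/3  0 ]
  [ 0     0  0     0  1 ]
r1 := r1 − 16/3·r2
  [ 1  0  0    -2  0 ]
  [ 0  1  0   3/2  0 ]
  [ 0  0  1  -5/3  0 ]
  [ 0  0  0     0  1 ]
The reduced form has 4 nonzero rows.

rank = 4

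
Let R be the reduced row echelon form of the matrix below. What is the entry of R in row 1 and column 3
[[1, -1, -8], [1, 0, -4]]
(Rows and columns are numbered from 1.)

Subtract R1 from R2.
  [ 1  -1  -8 ]
  [ 0   1   4 ]
Add R2 to R1.
  [ 1  0  -4 ]
  [ 0  1   4 ]

-4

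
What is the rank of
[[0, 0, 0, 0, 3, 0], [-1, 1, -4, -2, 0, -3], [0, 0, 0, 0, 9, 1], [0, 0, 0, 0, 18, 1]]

R1 <-> R2
  [ -1  1  -4  -2   0  -3 ]
  [  0  0   0   0   3   0 ]
  [  0  0   0   0   9   1 ]
  [  0  0   0   0  18   1 ]
R1 → -1·R1
  [ 1  -1  4  2   0  3 ]
  [ 0   0  0  0   3  0 ]
  [ 0   0  0  0   9  1 ]
  [ 0   0  0  0  18  1 ]
R2 → 1/3·R2
  [ 1  -1  4  2   0  3 ]
  [ 0   0  0  0   1  0 ]
  [ 0   0  0  0   9  1 ]
  [ 0   0  0  0  18  1 ]
R3 → R3 − 9·R2
  [ 1  -1  4  2   0  3 ]
  [ 0   0  0  0   1  0 ]
  [ 0   0  0  0   0  1 ]
  [ 0   0  0  0  18  1 ]
R4 → R4 − 18·R2
  [ 1  -1  4  2  0  3 ]
  [ 0   0  0  0  1  0 ]
  [ 0   0  0  0  0  1 ]
  [ 0   0  0  0  0  1 ]
R4 → R4 − R3
  [ 1  -1  4  2  0  3 ]
  [ 0   0  0  0  1  0 ]
  [ 0   0  0  0  0  1 ]
  [ 0   0  0  0  0  0 ]
R1 → R1 − 3·R3
  [ 1  -1  4  2  0  0 ]
  [ 0   0  0  0  1  0 ]
  [ 0   0  0  0  0  1 ]
  [ 0   0  0  0  0  0 ]
The reduced form has 3 nonzero rows.

rank = 3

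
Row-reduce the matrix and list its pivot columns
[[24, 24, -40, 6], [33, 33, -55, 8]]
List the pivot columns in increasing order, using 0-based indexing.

0, 3

r1 -> 1/24·r1
r2 -> r2 − 33·r1
r2 -> -4·r2
r1 -> r1 − 1/4·r2
Pivot columns are the columns containing a leading 1.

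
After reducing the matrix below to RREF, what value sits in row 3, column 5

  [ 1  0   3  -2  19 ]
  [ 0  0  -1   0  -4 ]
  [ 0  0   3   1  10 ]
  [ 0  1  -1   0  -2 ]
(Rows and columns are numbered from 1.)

4

R2 <=> R4
R3 -> 1/3·R3
R4 -> R4 + R3
R4 -> 3·R4
R3 -> R3 − 1/3·R4
R1 -> R1 + 2·R4
R2 -> R2 + R3
R1 -> R1 − 3·R3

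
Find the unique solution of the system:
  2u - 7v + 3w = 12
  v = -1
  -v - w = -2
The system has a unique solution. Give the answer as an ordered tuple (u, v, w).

(-2, -1, 3)

Form the augmented matrix and row-reduce:
  [ 2  -7   3  |  12 ]
  [ 0   1   0  |  -1 ]
  [ 0  -1  -1  |  -2 ]
R1 ← 1/2·R1
  [ 1  -7/2  3/2  |   6 ]
  [ 0     1    0  |  -1 ]
  [ 0    -1   -1  |  -2 ]
R3 ← R3 + R2
  [ 1  -7/2  3/2  |   6 ]
  [ 0     1    0  |  -1 ]
  [ 0     0   -1  |  -3 ]
R3 ← -1·R3
  [ 1  -7/2  3/2  |   6 ]
  [ 0     1    0  |  -1 ]
  [ 0     0    1  |   3 ]
R1 ← R1 − 3/2·R3
  [ 1  -7/2  0  |  3/2 ]
  [ 0     1  0  |   -1 ]
  [ 0     0  1  |    3 ]
R1 ← R1 + 7/2·R2
  [ 1  0  0  |  -2 ]
  [ 0  1  0  |  -1 ]
  [ 0  0  1  |   3 ]
Reading off the last column: u = -2, v = -1, w = 3.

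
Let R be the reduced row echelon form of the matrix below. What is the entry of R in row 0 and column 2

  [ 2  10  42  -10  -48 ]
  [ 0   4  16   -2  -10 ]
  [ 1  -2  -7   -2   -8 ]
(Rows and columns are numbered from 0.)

R1 → 1/2·R1
  [ 1   5  21  -5  -24 ]
  [ 0   4  16  -2  -10 ]
  [ 1  -2  -7  -2   -8 ]
R3 → R3 − R1
  [ 1   5   21  -5  -24 ]
  [ 0   4   16  -2  -10 ]
  [ 0  -7  -28   3   16 ]
R2 → 1/4·R2
  [ 1   5   21    -5   -24 ]
  [ 0   1    4  -1/2  -5/2 ]
  [ 0  -7  -28     3    16 ]
R3 → R3 + 7·R2
  [ 1  5  21    -5   -24 ]
  [ 0  1   4  -1/2  -5/2 ]
  [ 0  0   0  -1/2  -3/2 ]
R3 → -2·R3
  [ 1  5  21    -5   -24 ]
  [ 0  1   4  -1/2  -5/2 ]
  [ 0  0   0     1     3 ]
R2 → R2 + 1/2·R3
  [ 1  5  21  -5  -24 ]
  [ 0  1   4   0   -1 ]
  [ 0  0   0   1    3 ]
R1 → R1 + 5·R3
  [ 1  5  21  0  -9 ]
  [ 0  1   4  0  -1 ]
  [ 0  0   0  1   3 ]
R1 → R1 − 5·R2
  [ 1  0  1  0  -4 ]
  [ 0  1  4  0  -1 ]
  [ 0  0  0  1   3 ]

1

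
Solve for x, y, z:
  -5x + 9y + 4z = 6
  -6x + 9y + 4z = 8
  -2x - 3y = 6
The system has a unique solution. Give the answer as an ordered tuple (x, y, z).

Form the augmented matrix and row-reduce:
  [ -5   9  4  |  6 ]
  [ -6   9  4  |  8 ]
  [ -2  -3  0  |  6 ]
R1 ← -1/5·R1
  [  1  -9/5  -4/5  |  -6/5 ]
  [ -6     9     4  |     8 ]
  [ -2    -3     0  |     6 ]
R2 ← R2 + 6·R1
  [  1  -9/5  -4/5  |  -6/5 ]
  [  0  -9/5  -4/5  |   4/5 ]
  [ -2    -3     0  |     6 ]
R3 ← R3 + 2·R1
  [ 1   -9/5  -4/5  |  -6/5 ]
  [ 0   -9/5  -4/5  |   4/5 ]
  [ 0  -33/5  -8/5  |  18/5 ]
R2 ← -5/9·R2
  [ 1   -9/5  -4/5  |  -6/5 ]
  [ 0      1   4/9  |  -4/9 ]
  [ 0  -33/5  -8/5  |  18/5 ]
R3 ← R3 + 33/5·R2
  [ 1  -9/5  -4/5  |  -6/5 ]
  [ 0     1   4/9  |  -4/9 ]
  [ 0     0   4/3  |   2/3 ]
R3 ← 3/4·R3
  [ 1  -9/5  -4/5  |  -6/5 ]
  [ 0     1   4/9  |  -4/9 ]
  [ 0     0     1  |   1/2 ]
R2 ← R2 − 4/9·R3
  [ 1  -9/5  -4/5  |  -6/5 ]
  [ 0     1     0  |  -2/3 ]
  [ 0     0     1  |   1/2 ]
R1 ← R1 + 4/5·R3
  [ 1  -9/5  0  |  -4/5 ]
  [ 0     1  0  |  -2/3 ]
  [ 0     0  1  |   1/2 ]
R1 ← R1 + 9/5·R2
  [ 1  0  0  |    -2 ]
  [ 0  1  0  |  -2/3 ]
  [ 0  0  1  |   1/2 ]
Reading off the last column: x = -2, y = -2/3, z = 1/2.

(-2, -2/3, 1/2)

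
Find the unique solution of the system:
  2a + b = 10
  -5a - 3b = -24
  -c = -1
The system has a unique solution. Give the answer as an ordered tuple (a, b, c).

(6, -2, 1)

Form the augmented matrix and row-reduce:
  [  2   1   0  |   10 ]
  [ -5  -3   0  |  -24 ]
  [  0   0  -1  |   -1 ]
ρ1 := 1/2·ρ1
  [  1  1/2   0  |    5 ]
  [ -5   -3   0  |  -24 ]
  [  0    0  -1  |   -1 ]
ρ2 := ρ2 + 5·ρ1
  [ 1   1/2   0  |   5 ]
  [ 0  -1/2   0  |   1 ]
  [ 0     0  -1  |  -1 ]
ρ2 := -2·ρ2
  [ 1  1/2   0  |   5 ]
  [ 0    1   0  |  -2 ]
  [ 0    0  -1  |  -1 ]
ρ3 := -1·ρ3
  [ 1  1/2  0  |   5 ]
  [ 0    1  0  |  -2 ]
  [ 0    0  1  |   1 ]
ρ1 := ρ1 − 1/2·ρ2
  [ 1  0  0  |   6 ]
  [ 0  1  0  |  -2 ]
  [ 0  0  1  |   1 ]
Reading off the last column: a = 6, b = -2, c = 1.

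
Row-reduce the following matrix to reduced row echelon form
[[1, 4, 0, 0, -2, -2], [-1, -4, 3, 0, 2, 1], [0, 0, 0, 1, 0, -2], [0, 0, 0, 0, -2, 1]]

[[1, 4, 0, 0, 0, -3], [0, 0, 1, 0, 0, -1/3], [0, 0, 0, 1, 0, -2], [0, 0, 0, 0, 1, -1/2]]

ρ2 ← ρ2 + ρ1
  [ 1  4  0  0  -2  -2 ]
  [ 0  0  3  0   0  -1 ]
  [ 0  0  0  1   0  -2 ]
  [ 0  0  0  0  -2   1 ]
ρ2 ← 1/3·ρ2
  [ 1  4  0  0  -2    -2 ]
  [ 0  0  1  0   0  -1/3 ]
  [ 0  0  0  1   0    -2 ]
  [ 0  0  0  0  -2     1 ]
ρ4 ← -1/2·ρ4
  [ 1  4  0  0  -2    -2 ]
  [ 0  0  1  0   0  -1/3 ]
  [ 0  0  0  1   0    -2 ]
  [ 0  0  0  0   1  -1/2 ]
ρ1 ← ρ1 + 2·ρ4
  [ 1  4  0  0  0    -3 ]
  [ 0  0  1  0  0  -1/3 ]
  [ 0  0  0  1  0    -2 ]
  [ 0  0  0  0  1  -1/2 ]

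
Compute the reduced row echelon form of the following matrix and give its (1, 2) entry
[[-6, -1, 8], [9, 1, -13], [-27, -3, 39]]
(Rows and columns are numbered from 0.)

2

R1 ← -1/6·R1
  [   1  1/6  -4/3 ]
  [   9    1   -13 ]
  [ -27   -3    39 ]
R2 ← R2 − 9·R1
  [   1   1/6  -4/3 ]
  [   0  -1/2    -1 ]
  [ -27    -3    39 ]
R3 ← R3 + 27·R1
  [ 1   1/6  -4/3 ]
  [ 0  -1/2    -1 ]
  [ 0   3/2     3 ]
R2 ← -2·R2
  [ 1  1/6  -4/3 ]
  [ 0    1     2 ]
  [ 0  3/2     3 ]
R3 ← R3 − 3/2·R2
  [ 1  1/6  -4/3 ]
  [ 0    1     2 ]
  [ 0    0     0 ]
R1 ← R1 − 1/6·R2
  [ 1  0  -5/3 ]
  [ 0  1     2 ]
  [ 0  0     0 ]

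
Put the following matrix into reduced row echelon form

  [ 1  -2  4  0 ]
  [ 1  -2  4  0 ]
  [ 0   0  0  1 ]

[[1, -2, 4, 0], [0, 0, 0, 1], [0, 0, 0, 0]]

r2 := r2 − r1
  [ 1  -2  4  0 ]
  [ 0   0  0  0 ]
  [ 0   0  0  1 ]
r2 ↔ r3
  [ 1  -2  4  0 ]
  [ 0   0  0  1 ]
  [ 0   0  0  0 ]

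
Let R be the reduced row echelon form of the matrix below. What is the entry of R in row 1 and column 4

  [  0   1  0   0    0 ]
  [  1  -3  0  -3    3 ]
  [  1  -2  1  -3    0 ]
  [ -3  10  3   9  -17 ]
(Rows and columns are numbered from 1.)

-3

R1 <-> R2
  [  1  -3  0  -3    3 ]
  [  0   1  0   0    0 ]
  [  1  -2  1  -3    0 ]
  [ -3  10  3   9  -17 ]
R3 -> R3 − R1
  [  1  -3  0  -3    3 ]
  [  0   1  0   0    0 ]
  [  0   1  1   0   -3 ]
  [ -3  10  3   9  -17 ]
R4 -> R4 + 3·R1
  [ 1  -3  0  -3   3 ]
  [ 0   1  0   0   0 ]
  [ 0   1  1   0  -3 ]
  [ 0   1  3   0  -8 ]
R3 -> R3 − R2
  [ 1  -3  0  -3   3 ]
  [ 0   1  0   0   0 ]
  [ 0   0  1   0  -3 ]
  [ 0   1  3   0  -8 ]
R4 -> R4 − R2
  [ 1  -3  0  -3   3 ]
  [ 0   1  0   0   0 ]
  [ 0   0  1   0  -3 ]
  [ 0   0  3   0  -8 ]
R4 -> R4 − 3·R3
  [ 1  -3  0  -3   3 ]
  [ 0   1  0   0   0 ]
  [ 0   0  1   0  -3 ]
  [ 0   0  0   0   1 ]
R3 -> R3 + 3·R4
  [ 1  -3  0  -3  3 ]
  [ 0   1  0   0  0 ]
  [ 0   0  1   0  0 ]
  [ 0   0  0   0  1 ]
R1 -> R1 − 3·R4
  [ 1  -3  0  -3  0 ]
  [ 0   1  0   0  0 ]
  [ 0   0  1   0  0 ]
  [ 0   0  0   0  1 ]
R1 -> R1 + 3·R2
  [ 1  0  0  -3  0 ]
  [ 0  1  0   0  0 ]
  [ 0  0  1   0  0 ]
  [ 0  0  0   0  1 ]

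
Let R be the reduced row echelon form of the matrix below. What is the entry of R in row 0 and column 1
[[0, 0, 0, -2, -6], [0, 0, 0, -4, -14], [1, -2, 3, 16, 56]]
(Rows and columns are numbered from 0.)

-2

R1 ↔ R3
  [ 1  -2  3  16   56 ]
  [ 0   0  0  -4  -14 ]
  [ 0   0  0  -2   -6 ]
R2 -> -1/4·R2
  [ 1  -2  3  16   56 ]
  [ 0   0  0   1  7/2 ]
  [ 0   0  0  -2   -6 ]
R3 -> R3 + 2·R2
  [ 1  -2  3  16   56 ]
  [ 0   0  0   1  7/2 ]
  [ 0   0  0   0    1 ]
R2 -> R2 − 7/2·R3
  [ 1  -2  3  16  56 ]
  [ 0   0  0   1   0 ]
  [ 0   0  0   0   1 ]
R1 -> R1 − 56·R3
  [ 1  -2  3  16  0 ]
  [ 0   0  0   1  0 ]
  [ 0   0  0   0  1 ]
R1 -> R1 − 16·R2
  [ 1  -2  3  0  0 ]
  [ 0   0  0  1  0 ]
  [ 0   0  0  0  1 ]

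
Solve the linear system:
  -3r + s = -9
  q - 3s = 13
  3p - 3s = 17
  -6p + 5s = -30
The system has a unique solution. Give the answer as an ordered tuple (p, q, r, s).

Form the augmented matrix and row-reduce:
  [  0  0  -3   1  |   -9 ]
  [  0  1   0  -3  |   13 ]
  [  3  0   0  -3  |   17 ]
  [ -6  0   0   5  |  -30 ]
R1 <-> R3
  [  3  0   0  -3  |   17 ]
  [  0  1   0  -3  |   13 ]
  [  0  0  -3   1  |   -9 ]
  [ -6  0   0   5  |  -30 ]
R1 → 1/3·R1
  [  1  0   0  -1  |  17/3 ]
  [  0  1   0  -3  |    13 ]
  [  0  0  -3   1  |    -9 ]
  [ -6  0   0   5  |   -30 ]
R4 → R4 + 6·R1
  [ 1  0   0  -1  |  17/3 ]
  [ 0  1   0  -3  |    13 ]
  [ 0  0  -3   1  |    -9 ]
  [ 0  0   0  -1  |     4 ]
R3 → -1/3·R3
  [ 1  0  0    -1  |  17/3 ]
  [ 0  1  0    -3  |    13 ]
  [ 0  0  1  -1/3  |     3 ]
  [ 0  0  0    -1  |     4 ]
R4 → -1·R4
  [ 1  0  0    -1  |  17/3 ]
  [ 0  1  0    -3  |    13 ]
  [ 0  0  1  -1/3  |     3 ]
  [ 0  0  0     1  |    -4 ]
R3 → R3 + 1/3·R4
  [ 1  0  0  -1  |  17/3 ]
  [ 0  1  0  -3  |    13 ]
  [ 0  0  1   0  |   5/3 ]
  [ 0  0  0   1  |    -4 ]
R2 → R2 + 3·R4
  [ 1  0  0  -1  |  17/3 ]
  [ 0  1  0   0  |     1 ]
  [ 0  0  1   0  |   5/3 ]
  [ 0  0  0   1  |    -4 ]
R1 → R1 + R4
  [ 1  0  0  0  |  5/3 ]
  [ 0  1  0  0  |    1 ]
  [ 0  0  1  0  |  5/3 ]
  [ 0  0  0  1  |   -4 ]
Reading off the last column: p = 5/3, q = 1, r = 5/3, s = -4.

(5/3, 1, 5/3, -4)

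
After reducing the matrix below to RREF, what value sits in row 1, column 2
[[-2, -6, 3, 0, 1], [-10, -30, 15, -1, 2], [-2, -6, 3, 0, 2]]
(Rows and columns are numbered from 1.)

3

ρ1 ← -1/2·ρ1
ρ2 ← ρ2 + 10·ρ1
ρ3 ← ρ3 + 2·ρ1
ρ2 ← -1·ρ2
ρ2 ← ρ2 − 3·ρ3
ρ1 ← ρ1 + 1/2·ρ3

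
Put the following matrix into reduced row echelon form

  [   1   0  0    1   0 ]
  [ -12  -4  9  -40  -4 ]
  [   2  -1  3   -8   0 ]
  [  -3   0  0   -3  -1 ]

ρ2 := ρ2 + 12·ρ1
  [  1   0  0    1   0 ]
  [  0  -4  9  -28  -4 ]
  [  2  -1  3   -8   0 ]
  [ -3   0  0   -3  -1 ]
ρ3 := ρ3 − 2·ρ1
  [  1   0  0    1   0 ]
  [  0  -4  9  -28  -4 ]
  [  0  -1  3  -10   0 ]
  [ -3   0  0   -3  -1 ]
ρ4 := ρ4 + 3·ρ1
  [ 1   0  0    1   0 ]
  [ 0  -4  9  -28  -4 ]
  [ 0  -1  3  -10   0 ]
  [ 0   0  0    0  -1 ]
ρ2 := -1/4·ρ2
  [ 1   0     0    1   0 ]
  [ 0   1  -9/4    7   1 ]
  [ 0  -1     3  -10   0 ]
  [ 0   0     0    0  -1 ]
ρ3 := ρ3 + ρ2
  [ 1  0     0   1   0 ]
  [ 0  1  -9/4   7   1 ]
  [ 0  0   3/4  -3   1 ]
  [ 0  0     0   0  -1 ]
ρ3 := 4/3·ρ3
  [ 1  0     0   1    0 ]
  [ 0  1  -9/4   7    1 ]
  [ 0  0     1  -4  4/3 ]
  [ 0  0     0   0   -1 ]
ρ4 := -1·ρ4
  [ 1  0     0   1    0 ]
  [ 0  1  -9/4   7    1 ]
  [ 0  0     1  -4  4/3 ]
  [ 0  0     0   0    1 ]
ρ3 := ρ3 − 4/3·ρ4
  [ 1  0     0   1  0 ]
  [ 0  1  -9/4   7  1 ]
  [ 0  0     1  -4  0 ]
  [ 0  0     0   0  1 ]
ρ2 := ρ2 − ρ4
  [ 1  0     0   1  0 ]
  [ 0  1  -9/4   7  0 ]
  [ 0  0     1  -4  0 ]
  [ 0  0     0   0  1 ]
ρ2 := ρ2 + 9/4·ρ3
  [ 1  0  0   1  0 ]
  [ 0  1  0  -2  0 ]
  [ 0  0  1  -4  0 ]
  [ 0  0  0   0  1 ]

[[1, 0, 0, 1, 0], [0, 1, 0, -2, 0], [0, 0, 1, -4, 0], [0, 0, 0, 0, 1]]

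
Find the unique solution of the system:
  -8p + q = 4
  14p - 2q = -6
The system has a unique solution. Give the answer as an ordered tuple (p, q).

(-1, -4)

Form the augmented matrix and row-reduce:
  [ -8   1  |   4 ]
  [ 14  -2  |  -6 ]
Multiply ρ1 by -1/8.
  [  1  -1/8  |  -1/2 ]
  [ 14    -2  |    -6 ]
Subtract 14 times ρ1 from ρ2.
  [ 1  -1/8  |  -1/2 ]
  [ 0  -1/4  |     1 ]
Multiply ρ2 by -4.
  [ 1  -1/8  |  -1/2 ]
  [ 0     1  |    -4 ]
Add 1/8 times ρ2 to ρ1.
  [ 1  0  |  -1 ]
  [ 0  1  |  -4 ]
Reading off the last column: p = -1, q = -4.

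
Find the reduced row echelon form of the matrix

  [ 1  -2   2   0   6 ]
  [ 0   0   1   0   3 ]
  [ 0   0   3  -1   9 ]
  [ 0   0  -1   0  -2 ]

[[1, -2, 0, 0, 0], [0, 0, 1, 0, 0], [0, 0, 0, 1, 0], [0, 0, 0, 0, 1]]

R3 ← R3 − 3·R2
  [ 1  -2   2   0   6 ]
  [ 0   0   1   0   3 ]
  [ 0   0   0  -1   0 ]
  [ 0   0  -1   0  -2 ]
R4 ← R4 + R2
  [ 1  -2  2   0  6 ]
  [ 0   0  1   0  3 ]
  [ 0   0  0  -1  0 ]
  [ 0   0  0   0  1 ]
R3 ← -1·R3
  [ 1  -2  2  0  6 ]
  [ 0   0  1  0  3 ]
  [ 0   0  0  1  0 ]
  [ 0   0  0  0  1 ]
R2 ← R2 − 3·R4
  [ 1  -2  2  0  6 ]
  [ 0   0  1  0  0 ]
  [ 0   0  0  1  0 ]
  [ 0   0  0  0  1 ]
R1 ← R1 − 6·R4
  [ 1  -2  2  0  0 ]
  [ 0   0  1  0  0 ]
  [ 0   0  0  1  0 ]
  [ 0   0  0  0  1 ]
R1 ← R1 − 2·R2
  [ 1  -2  0  0  0 ]
  [ 0   0  1  0  0 ]
  [ 0   0  0  1  0 ]
  [ 0   0  0  0  1 ]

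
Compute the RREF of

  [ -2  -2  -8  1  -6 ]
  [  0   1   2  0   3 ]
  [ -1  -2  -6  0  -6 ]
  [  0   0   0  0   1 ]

Multiply R1 by -1/2.
Add R1 to R3.
Add R2 to R3.
Multiply R3 by -2.
Subtract 3 times R4 from R2.
Subtract 3 times R4 from R1.
Add 1/2 times R3 to R1.
Subtract R2 from R1.

[[1, 0, 2, 0, 0], [0, 1, 2, 0, 0], [0, 0, 0, 1, 0], [0, 0, 0, 0, 1]]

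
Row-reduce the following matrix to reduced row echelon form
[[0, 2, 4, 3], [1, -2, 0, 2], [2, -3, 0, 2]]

r1 ↔ r2
r3 -> r3 − 2·r1
r2 -> 1/2·r2
r3 -> r3 − r2
r3 -> -1/2·r3
r2 -> r2 − 2·r3
r1 -> r1 + 2·r2

[[1, 0, 0, -2], [0, 1, 0, -2], [0, 0, 1, 7/4]]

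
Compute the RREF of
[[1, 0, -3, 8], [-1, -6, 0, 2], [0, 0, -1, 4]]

[[1, 0, 0, -4], [0, 1, 0, 1/3], [0, 0, 1, -4]]

Add R1 to R2.
  [ 1   0  -3   8 ]
  [ 0  -6  -3  10 ]
  [ 0   0  -1   4 ]
Multiply R2 by -1/6.
  [ 1  0   -3     8 ]
  [ 0  1  1/2  -5/3 ]
  [ 0  0   -1     4 ]
Multiply R3 by -1.
  [ 1  0   -3     8 ]
  [ 0  1  1/2  -5/3 ]
  [ 0  0    1    -4 ]
Subtract 1/2 times R3 from R2.
  [ 1  0  -3    8 ]
  [ 0  1   0  1/3 ]
  [ 0  0   1   -4 ]
Add 3 times R3 to R1.
  [ 1  0  0   -4 ]
  [ 0  1  0  1/3 ]
  [ 0  0  1   -4 ]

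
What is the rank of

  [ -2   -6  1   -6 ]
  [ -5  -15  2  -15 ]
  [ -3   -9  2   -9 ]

rank = 2

Multiply R1 by -1/2.
  [  1    3  -1/2    3 ]
  [ -5  -15     2  -15 ]
  [ -3   -9     2   -9 ]
Add 5 times R1 to R2.
  [  1   3  -1/2   3 ]
  [  0   0  -1/2   0 ]
  [ -3  -9     2  -9 ]
Add 3 times R1 to R3.
  [ 1  3  -1/2  3 ]
  [ 0  0  -1/2  0 ]
  [ 0  0   1/2  0 ]
Multiply R2 by -2.
  [ 1  3  -1/2  3 ]
  [ 0  0     1  0 ]
  [ 0  0   1/2  0 ]
Subtract 1/2 times R2 from R3.
  [ 1  3  -1/2  3 ]
  [ 0  0     1  0 ]
  [ 0  0     0  0 ]
Add 1/2 times R2 to R1.
  [ 1  3  0  3 ]
  [ 0  0  1  0 ]
  [ 0  0  0  0 ]
The reduced form has 2 nonzero rows.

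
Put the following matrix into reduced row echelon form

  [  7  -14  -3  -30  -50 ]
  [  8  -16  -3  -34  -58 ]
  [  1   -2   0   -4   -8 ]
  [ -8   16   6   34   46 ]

[[1, -2, 0, 0, 4], [0, 0, 1, 0, -4], [0, 0, 0, 1, 3], [0, 0, 0, 0, 0]]

ρ1 → 1/7·ρ1
ρ2 → ρ2 − 8·ρ1
ρ3 → ρ3 − ρ1
ρ4 → ρ4 + 8·ρ1
ρ2 → 7/3·ρ2
ρ3 → ρ3 − 3/7·ρ2
ρ4 → ρ4 − 18/7·ρ2
ρ3 <-> ρ4
ρ3 → -1/2·ρ3
ρ2 → ρ2 − 2/3·ρ3
ρ1 → ρ1 + 30/7·ρ3
ρ1 → ρ1 + 3/7·ρ2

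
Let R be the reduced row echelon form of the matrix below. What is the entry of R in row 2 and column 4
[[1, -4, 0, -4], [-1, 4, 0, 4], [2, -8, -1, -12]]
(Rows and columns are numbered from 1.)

R2 → R2 + R1
  [ 1  -4   0   -4 ]
  [ 0   0   0    0 ]
  [ 2  -8  -1  -12 ]
R3 → R3 − 2·R1
  [ 1  -4   0  -4 ]
  [ 0   0   0   0 ]
  [ 0   0  -1  -4 ]
R2 ↔ R3
  [ 1  -4   0  -4 ]
  [ 0   0  -1  -4 ]
  [ 0   0   0   0 ]
R2 → -1·R2
  [ 1  -4  0  -4 ]
  [ 0   0  1   4 ]
  [ 0   0  0   0 ]

4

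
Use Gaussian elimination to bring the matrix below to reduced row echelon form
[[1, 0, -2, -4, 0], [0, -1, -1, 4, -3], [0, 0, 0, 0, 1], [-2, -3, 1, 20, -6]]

ρ4 -> ρ4 + 2·ρ1
  [ 1   0  -2  -4   0 ]
  [ 0  -1  -1   4  -3 ]
  [ 0   0   0   0   1 ]
  [ 0  -3  -3  12  -6 ]
ρ2 -> -1·ρ2
  [ 1   0  -2  -4   0 ]
  [ 0   1   1  -4   3 ]
  [ 0   0   0   0   1 ]
  [ 0  -3  -3  12  -6 ]
ρ4 -> ρ4 + 3·ρ2
  [ 1  0  -2  -4  0 ]
  [ 0  1   1  -4  3 ]
  [ 0  0   0   0  1 ]
  [ 0  0   0   0  3 ]
ρ4 -> ρ4 − 3·ρ3
  [ 1  0  -2  -4  0 ]
  [ 0  1   1  -4  3 ]
  [ 0  0   0   0  1 ]
  [ 0  0   0   0  0 ]
ρ2 -> ρ2 − 3·ρ3
  [ 1  0  -2  -4  0 ]
  [ 0  1   1  -4  0 ]
  [ 0  0   0   0  1 ]
  [ 0  0   0   0  0 ]

[[1, 0, -2, -4, 0], [0, 1, 1, -4, 0], [0, 0, 0, 0, 1], [0, 0, 0, 0, 0]]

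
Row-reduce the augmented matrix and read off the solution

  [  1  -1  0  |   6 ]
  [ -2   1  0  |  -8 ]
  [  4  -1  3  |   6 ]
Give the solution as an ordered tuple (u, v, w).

R2 → R2 + 2·R1
  [ 1  -1  0  |  6 ]
  [ 0  -1  0  |  4 ]
  [ 4  -1  3  |  6 ]
R3 → R3 − 4·R1
  [ 1  -1  0  |    6 ]
  [ 0  -1  0  |    4 ]
  [ 0   3  3  |  -18 ]
R2 → -1·R2
  [ 1  -1  0  |    6 ]
  [ 0   1  0  |   -4 ]
  [ 0   3  3  |  -18 ]
R3 → R3 − 3·R2
  [ 1  -1  0  |   6 ]
  [ 0   1  0  |  -4 ]
  [ 0   0  3  |  -6 ]
R3 → 1/3·R3
  [ 1  -1  0  |   6 ]
  [ 0   1  0  |  -4 ]
  [ 0   0  1  |  -2 ]
R1 → R1 + R2
  [ 1  0  0  |   2 ]
  [ 0  1  0  |  -4 ]
  [ 0  0  1  |  -2 ]
Reading off the last column: u = 2, v = -4, w = -2.

(2, -4, -2)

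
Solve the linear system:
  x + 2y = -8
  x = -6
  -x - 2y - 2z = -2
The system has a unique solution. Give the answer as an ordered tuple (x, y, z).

Form the augmented matrix and row-reduce:
  [  1   2   0  |  -8 ]
  [  1   0   0  |  -6 ]
  [ -1  -2  -2  |  -2 ]
ρ2 → ρ2 − ρ1
ρ3 → ρ3 + ρ1
ρ2 → -1/2·ρ2
ρ3 → -1/2·ρ3
ρ1 → ρ1 − 2·ρ2
Reading off the last column: x = -6, y = -1, z = 5.

(-6, -1, 5)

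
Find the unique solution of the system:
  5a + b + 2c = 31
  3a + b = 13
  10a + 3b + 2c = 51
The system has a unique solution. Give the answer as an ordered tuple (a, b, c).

Form the augmented matrix and row-reduce:
  [  5  1  2  |  31 ]
  [  3  1  0  |  13 ]
  [ 10  3  2  |  51 ]
Multiply R1 by 1/5.
  [  1  1/5  2/5  |  31/5 ]
  [  3    1    0  |    13 ]
  [ 10    3    2  |    51 ]
Subtract 3 times R1 from R2.
  [  1  1/5   2/5  |   31/5 ]
  [  0  2/5  -6/5  |  -28/5 ]
  [ 10    3     2  |     51 ]
Subtract 10 times R1 from R3.
  [ 1  1/5   2/5  |   31/5 ]
  [ 0  2/5  -6/5  |  -28/5 ]
  [ 0    1    -2  |    -11 ]
Multiply R2 by 5/2.
  [ 1  1/5  2/5  |  31/5 ]
  [ 0    1   -3  |   -14 ]
  [ 0    1   -2  |   -11 ]
Subtract R2 from R3.
  [ 1  1/5  2/5  |  31/5 ]
  [ 0    1   -3  |   -14 ]
  [ 0    0    1  |     3 ]
Add 3 times R3 to R2.
  [ 1  1/5  2/5  |  31/5 ]
  [ 0    1    0  |    -5 ]
  [ 0    0    1  |     3 ]
Subtract 2/5 times R3 from R1.
  [ 1  1/5  0  |   5 ]
  [ 0    1  0  |  -5 ]
  [ 0    0  1  |   3 ]
Subtract 1/5 times R2 from R1.
  [ 1  0  0  |   6 ]
  [ 0  1  0  |  -5 ]
  [ 0  0  1  |   3 ]
Reading off the last column: a = 6, b = -5, c = 3.

(6, -5, 3)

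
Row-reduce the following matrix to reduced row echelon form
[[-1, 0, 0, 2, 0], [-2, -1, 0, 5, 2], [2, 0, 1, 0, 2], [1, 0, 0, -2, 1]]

R1 ← -1·R1
  [  1   0  0  -2  0 ]
  [ -2  -1  0   5  2 ]
  [  2   0  1   0  2 ]
  [  1   0  0  -2  1 ]
R2 ← R2 + 2·R1
  [ 1   0  0  -2  0 ]
  [ 0  -1  0   1  2 ]
  [ 2   0  1   0  2 ]
  [ 1   0  0  -2  1 ]
R3 ← R3 − 2·R1
  [ 1   0  0  -2  0 ]
  [ 0  -1  0   1  2 ]
  [ 0   0  1   4  2 ]
  [ 1   0  0  -2  1 ]
R4 ← R4 − R1
  [ 1   0  0  -2  0 ]
  [ 0  -1  0   1  2 ]
  [ 0   0  1   4  2 ]
  [ 0   0  0   0  1 ]
R2 ← -1·R2
  [ 1  0  0  -2   0 ]
  [ 0  1  0  -1  -2 ]
  [ 0  0  1   4   2 ]
  [ 0  0  0   0   1 ]
R3 ← R3 − 2·R4
  [ 1  0  0  -2   0 ]
  [ 0  1  0  -1  -2 ]
  [ 0  0  1   4   0 ]
  [ 0  0  0   0   1 ]
R2 ← R2 + 2·R4
  [ 1  0  0  -2  0 ]
  [ 0  1  0  -1  0 ]
  [ 0  0  1   4  0 ]
  [ 0  0  0   0  1 ]

[[1, 0, 0, -2, 0], [0, 1, 0, -1, 0], [0, 0, 1, 4, 0], [0, 0, 0, 0, 1]]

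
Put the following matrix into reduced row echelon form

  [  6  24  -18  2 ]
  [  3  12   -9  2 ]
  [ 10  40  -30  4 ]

Multiply R1 by 1/6.
Subtract 3 times R1 from R2.
Subtract 10 times R1 from R3.
Subtract 2/3 times R2 from R3.
Subtract 1/3 times R2 from R1.

[[1, 4, -3, 0], [0, 0, 0, 1], [0, 0, 0, 0]]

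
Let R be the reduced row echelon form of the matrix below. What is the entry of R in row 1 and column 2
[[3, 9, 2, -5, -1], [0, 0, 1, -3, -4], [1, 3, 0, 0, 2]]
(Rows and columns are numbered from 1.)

3

R1 := 1/3·R1
  [ 1  3  2/3  -5/3  -1/3 ]
  [ 0  0    1    -3    -4 ]
  [ 1  3    0     0     2 ]
R3 := R3 − R1
  [ 1  3   2/3  -5/3  -1/3 ]
  [ 0  0     1    -3    -4 ]
  [ 0  0  -2/3   5/3   7/3 ]
R3 := R3 + 2/3·R2
  [ 1  3  2/3  -5/3  -1/3 ]
  [ 0  0    1    -3    -4 ]
  [ 0  0    0  -1/3  -1/3 ]
R3 := -3·R3
  [ 1  3  2/3  -5/3  -1/3 ]
  [ 0  0    1    -3    -4 ]
  [ 0  0    0     1     1 ]
R2 := R2 + 3·R3
  [ 1  3  2/3  -5/3  -1/3 ]
  [ 0  0    1     0    -1 ]
  [ 0  0    0     1     1 ]
R1 := R1 + 5/3·R3
  [ 1  3  2/3  0  4/3 ]
  [ 0  0    1  0   -1 ]
  [ 0  0    0  1    1 ]
R1 := R1 − 2/3·R2
  [ 1  3  0  0   2 ]
  [ 0  0  1  0  -1 ]
  [ 0  0  0  1   1 ]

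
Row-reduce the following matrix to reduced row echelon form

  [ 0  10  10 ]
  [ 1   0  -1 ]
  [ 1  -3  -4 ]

[[1, 0, -1], [0, 1, 1], [0, 0, 0]]

R1 <-> R2
  [ 1   0  -1 ]
  [ 0  10  10 ]
  [ 1  -3  -4 ]
R3 → R3 − R1
  [ 1   0  -1 ]
  [ 0  10  10 ]
  [ 0  -3  -3 ]
R2 → 1/10·R2
  [ 1   0  -1 ]
  [ 0   1   1 ]
  [ 0  -3  -3 ]
R3 → R3 + 3·R2
  [ 1  0  -1 ]
  [ 0  1   1 ]
  [ 0  0   0 ]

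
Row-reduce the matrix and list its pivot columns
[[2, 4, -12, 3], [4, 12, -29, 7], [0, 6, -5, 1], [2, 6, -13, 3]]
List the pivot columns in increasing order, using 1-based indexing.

1, 2, 3, 4

R1 -> 1/2·R1
  [ 1   2   -6  3/2 ]
  [ 4  12  -29    7 ]
  [ 0   6   -5    1 ]
  [ 2   6  -13    3 ]
R2 -> R2 − 4·R1
  [ 1  2   -6  3/2 ]
  [ 0  4   -5    1 ]
  [ 0  6   -5    1 ]
  [ 2  6  -13    3 ]
R4 -> R4 − 2·R1
  [ 1  2  -6  3/2 ]
  [ 0  4  -5    1 ]
  [ 0  6  -5    1 ]
  [ 0  2  -1    0 ]
R2 -> 1/4·R2
  [ 1  2    -6  3/2 ]
  [ 0  1  -5/4  1/4 ]
  [ 0  6    -5    1 ]
  [ 0  2    -1    0 ]
R3 -> R3 − 6·R2
  [ 1  2    -6   3/2 ]
  [ 0  1  -5/4   1/4 ]
  [ 0  0   5/2  -1/2 ]
  [ 0  2    -1     0 ]
R4 -> R4 − 2·R2
  [ 1  2    -6   3/2 ]
  [ 0  1  -5/4   1/4 ]
  [ 0  0   5/2  -1/2 ]
  [ 0  0   3/2  -1/2 ]
R3 -> 2/5·R3
  [ 1  2    -6   3/2 ]
  [ 0  1  -5/4   1/4 ]
  [ 0  0     1  -1/5 ]
  [ 0  0   3/2  -1/2 ]
R4 -> R4 − 3/2·R3
  [ 1  2    -6   3/2 ]
  [ 0  1  -5/4   1/4 ]
  [ 0  0     1  -1/5 ]
  [ 0  0     0  -1/5 ]
R4 -> -5·R4
  [ 1  2    -6   3/2 ]
  [ 0  1  -5/4   1/4 ]
  [ 0  0     1  -1/5 ]
  [ 0  0     0     1 ]
R3 -> R3 + 1/5·R4
  [ 1  2    -6  3/2 ]
  [ 0  1  -5/4  1/4 ]
  [ 0  0     1    0 ]
  [ 0  0     0    1 ]
R2 -> R2 − 1/4·R4
  [ 1  2    -6  3/2 ]
  [ 0  1  -5/4    0 ]
  [ 0  0     1    0 ]
  [ 0  0     0    1 ]
R1 -> R1 − 3/2·R4
  [ 1  2    -6  0 ]
  [ 0  1  -5/4  0 ]
  [ 0  0     1  0 ]
  [ 0  0     0  1 ]
R2 -> R2 + 5/4·R3
  [ 1  2  -6  0 ]
  [ 0  1   0  0 ]
  [ 0  0   1  0 ]
  [ 0  0   0  1 ]
R1 -> R1 + 6·R3
  [ 1  2  0  0 ]
  [ 0  1  0  0 ]
  [ 0  0  1  0 ]
  [ 0  0  0  1 ]
R1 -> R1 − 2·R2
  [ 1  0  0  0 ]
  [ 0  1  0  0 ]
  [ 0  0  1  0 ]
  [ 0  0  0  1 ]
Pivot columns are the columns containing a leading 1.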